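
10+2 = 12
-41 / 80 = -0.51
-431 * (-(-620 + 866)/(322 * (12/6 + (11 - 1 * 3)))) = 53013/1610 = 32.93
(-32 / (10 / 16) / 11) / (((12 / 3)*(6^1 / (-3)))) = 32 / 55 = 0.58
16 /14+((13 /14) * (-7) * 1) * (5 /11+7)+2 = -3489 /77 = -45.31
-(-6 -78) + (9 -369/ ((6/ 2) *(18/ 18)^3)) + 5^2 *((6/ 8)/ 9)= -335/ 12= -27.92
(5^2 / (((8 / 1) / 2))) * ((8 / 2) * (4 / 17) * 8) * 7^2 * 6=235200 / 17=13835.29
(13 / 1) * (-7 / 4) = -91 / 4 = -22.75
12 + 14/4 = 15.50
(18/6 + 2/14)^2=484/49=9.88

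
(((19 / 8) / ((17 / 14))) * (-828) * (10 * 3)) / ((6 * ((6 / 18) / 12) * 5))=-991116 / 17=-58300.94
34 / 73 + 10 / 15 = 248 / 219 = 1.13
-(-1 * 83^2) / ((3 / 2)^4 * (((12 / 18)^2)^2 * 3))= 6889 / 3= 2296.33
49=49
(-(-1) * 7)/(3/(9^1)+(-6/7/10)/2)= 1470/61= 24.10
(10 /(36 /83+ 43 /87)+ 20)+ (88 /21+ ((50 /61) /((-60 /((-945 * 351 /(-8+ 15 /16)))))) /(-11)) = 995441130914 /10669888383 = 93.29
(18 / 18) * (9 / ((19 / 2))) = 18 / 19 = 0.95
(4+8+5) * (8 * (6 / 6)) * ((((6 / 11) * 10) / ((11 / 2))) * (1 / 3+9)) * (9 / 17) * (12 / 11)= 967680 / 1331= 727.03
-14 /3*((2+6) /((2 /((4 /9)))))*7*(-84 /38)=21952 /171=128.37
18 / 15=6 / 5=1.20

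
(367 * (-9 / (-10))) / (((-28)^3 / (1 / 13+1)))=-3303 / 203840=-0.02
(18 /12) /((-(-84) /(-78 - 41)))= -2.12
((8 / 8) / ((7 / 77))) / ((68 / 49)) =539 / 68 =7.93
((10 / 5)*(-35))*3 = -210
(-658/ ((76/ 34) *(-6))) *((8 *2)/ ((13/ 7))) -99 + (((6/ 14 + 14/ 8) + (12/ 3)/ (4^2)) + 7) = 1727849/ 5187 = 333.11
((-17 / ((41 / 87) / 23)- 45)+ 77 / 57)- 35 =-2122772 / 2337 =-908.33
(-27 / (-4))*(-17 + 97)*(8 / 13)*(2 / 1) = 8640 / 13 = 664.62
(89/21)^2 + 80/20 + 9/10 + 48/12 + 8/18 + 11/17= 2095633/74970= 27.95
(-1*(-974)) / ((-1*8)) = -487 / 4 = -121.75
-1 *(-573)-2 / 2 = 572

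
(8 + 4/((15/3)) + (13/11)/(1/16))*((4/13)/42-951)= -131887468/5005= -26351.14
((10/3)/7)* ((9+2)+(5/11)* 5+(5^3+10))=2330/33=70.61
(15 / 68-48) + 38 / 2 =-1957 / 68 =-28.78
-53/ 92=-0.58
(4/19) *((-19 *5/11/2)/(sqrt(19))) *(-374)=340 *sqrt(19)/19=78.00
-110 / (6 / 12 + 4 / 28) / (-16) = 385 / 36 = 10.69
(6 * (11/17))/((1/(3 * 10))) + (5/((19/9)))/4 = 151245/1292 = 117.06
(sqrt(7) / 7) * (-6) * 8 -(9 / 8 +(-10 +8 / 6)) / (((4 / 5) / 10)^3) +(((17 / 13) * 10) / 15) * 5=12258835 / 832 -48 * sqrt(7) / 7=14716.03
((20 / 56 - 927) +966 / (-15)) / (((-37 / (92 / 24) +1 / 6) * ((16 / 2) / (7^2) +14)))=4786737 / 648890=7.38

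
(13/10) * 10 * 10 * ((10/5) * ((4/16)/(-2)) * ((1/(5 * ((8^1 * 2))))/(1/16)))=-13/2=-6.50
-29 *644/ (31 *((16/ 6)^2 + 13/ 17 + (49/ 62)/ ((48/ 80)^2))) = -634984/ 10615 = -59.82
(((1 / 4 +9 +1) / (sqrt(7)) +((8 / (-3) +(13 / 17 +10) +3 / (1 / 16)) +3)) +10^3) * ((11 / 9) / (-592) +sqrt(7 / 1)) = 1095529 / 135864 +2686000525 * sqrt(7) / 2536128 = 2810.17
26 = 26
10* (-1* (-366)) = 3660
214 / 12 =107 / 6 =17.83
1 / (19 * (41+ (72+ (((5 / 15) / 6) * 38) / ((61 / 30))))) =183 / 396511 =0.00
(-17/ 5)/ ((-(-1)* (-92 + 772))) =-0.00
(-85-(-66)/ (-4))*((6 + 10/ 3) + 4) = -4060/ 3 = -1353.33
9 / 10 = 0.90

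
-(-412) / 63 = 412 / 63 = 6.54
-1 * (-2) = 2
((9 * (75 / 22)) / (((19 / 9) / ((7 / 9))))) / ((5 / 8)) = 3780 / 209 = 18.09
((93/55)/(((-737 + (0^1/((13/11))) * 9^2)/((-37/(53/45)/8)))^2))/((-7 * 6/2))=-0.00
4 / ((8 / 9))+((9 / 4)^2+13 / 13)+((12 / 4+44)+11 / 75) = 69251 / 1200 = 57.71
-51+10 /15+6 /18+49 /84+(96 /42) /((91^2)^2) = -284654662919 /5760296724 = -49.42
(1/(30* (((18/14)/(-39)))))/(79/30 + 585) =-91/52887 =-0.00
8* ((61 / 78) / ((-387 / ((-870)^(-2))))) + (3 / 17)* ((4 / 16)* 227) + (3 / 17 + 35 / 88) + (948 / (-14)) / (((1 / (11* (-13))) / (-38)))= -367948.84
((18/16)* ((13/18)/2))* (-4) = -13/8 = -1.62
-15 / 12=-5 / 4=-1.25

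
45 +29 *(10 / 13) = 875 / 13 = 67.31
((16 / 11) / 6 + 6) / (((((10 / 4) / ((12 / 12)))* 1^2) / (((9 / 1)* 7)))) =157.31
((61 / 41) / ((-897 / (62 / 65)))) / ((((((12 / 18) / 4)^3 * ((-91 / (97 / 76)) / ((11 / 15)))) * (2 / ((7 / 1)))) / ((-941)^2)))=10719794143542 / 984091225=10893.09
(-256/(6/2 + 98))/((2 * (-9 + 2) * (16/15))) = 120/707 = 0.17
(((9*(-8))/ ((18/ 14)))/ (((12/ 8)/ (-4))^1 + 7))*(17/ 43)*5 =-38080/ 2279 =-16.71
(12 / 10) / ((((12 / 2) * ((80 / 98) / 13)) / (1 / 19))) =637 / 3800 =0.17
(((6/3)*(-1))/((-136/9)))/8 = 9/544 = 0.02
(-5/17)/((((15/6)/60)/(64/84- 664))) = 557120/119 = 4681.68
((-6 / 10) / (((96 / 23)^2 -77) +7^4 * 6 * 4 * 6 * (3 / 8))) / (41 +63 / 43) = -68241 / 625911249370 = -0.00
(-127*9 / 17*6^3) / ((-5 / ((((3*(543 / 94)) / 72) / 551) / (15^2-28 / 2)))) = 5585841 / 928925390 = 0.01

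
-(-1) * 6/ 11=0.55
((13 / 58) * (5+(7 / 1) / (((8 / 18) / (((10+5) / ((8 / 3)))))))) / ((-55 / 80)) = -38935 / 1276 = -30.51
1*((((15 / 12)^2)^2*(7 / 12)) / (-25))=-175 / 3072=-0.06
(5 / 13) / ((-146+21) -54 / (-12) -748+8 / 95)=-950 / 2144987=-0.00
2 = 2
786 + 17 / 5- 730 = 297 / 5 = 59.40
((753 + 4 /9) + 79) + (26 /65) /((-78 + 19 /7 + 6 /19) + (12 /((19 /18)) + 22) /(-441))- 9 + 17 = 840.44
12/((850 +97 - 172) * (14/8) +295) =48/6605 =0.01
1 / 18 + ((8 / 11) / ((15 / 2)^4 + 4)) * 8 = 576011 / 10036422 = 0.06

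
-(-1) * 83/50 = 1.66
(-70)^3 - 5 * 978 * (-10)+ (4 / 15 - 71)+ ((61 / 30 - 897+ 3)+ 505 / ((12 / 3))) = -294936.45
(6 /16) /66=1 /176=0.01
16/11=1.45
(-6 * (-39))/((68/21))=2457/34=72.26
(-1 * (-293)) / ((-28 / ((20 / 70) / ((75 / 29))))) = -8497 / 7350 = -1.16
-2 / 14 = -1 / 7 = -0.14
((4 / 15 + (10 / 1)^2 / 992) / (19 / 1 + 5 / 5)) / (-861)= -1367 / 64058400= -0.00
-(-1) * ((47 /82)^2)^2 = 4879681 /45212176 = 0.11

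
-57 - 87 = -144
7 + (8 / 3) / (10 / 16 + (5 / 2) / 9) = 647 / 65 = 9.95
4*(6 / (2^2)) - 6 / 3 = 4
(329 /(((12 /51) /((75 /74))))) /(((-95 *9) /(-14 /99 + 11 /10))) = -5307757 /3340656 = -1.59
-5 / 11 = -0.45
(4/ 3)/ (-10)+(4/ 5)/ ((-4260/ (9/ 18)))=-1421/ 10650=-0.13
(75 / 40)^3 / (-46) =-3375 / 23552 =-0.14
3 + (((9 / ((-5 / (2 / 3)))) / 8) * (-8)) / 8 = 63 / 20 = 3.15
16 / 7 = 2.29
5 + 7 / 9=52 / 9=5.78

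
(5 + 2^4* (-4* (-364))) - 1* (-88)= 23389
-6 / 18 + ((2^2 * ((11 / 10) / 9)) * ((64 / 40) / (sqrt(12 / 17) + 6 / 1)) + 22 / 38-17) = -1776413 / 106875-44 * sqrt(51) / 16875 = -16.64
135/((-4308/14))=-315/718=-0.44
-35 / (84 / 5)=-25 / 12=-2.08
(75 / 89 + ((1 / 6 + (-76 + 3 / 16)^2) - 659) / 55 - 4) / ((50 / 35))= 2351674549 / 37593600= 62.56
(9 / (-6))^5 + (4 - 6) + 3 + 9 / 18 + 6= -3 / 32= -0.09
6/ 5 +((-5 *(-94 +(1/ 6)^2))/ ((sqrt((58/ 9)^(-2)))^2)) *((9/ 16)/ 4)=71158679/ 25920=2745.32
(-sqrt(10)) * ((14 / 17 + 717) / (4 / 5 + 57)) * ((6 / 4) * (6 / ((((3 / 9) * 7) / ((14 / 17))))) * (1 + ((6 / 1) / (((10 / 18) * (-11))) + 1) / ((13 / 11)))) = -43491492 * sqrt(10) / 1085773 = -126.67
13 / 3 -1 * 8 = -11 / 3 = -3.67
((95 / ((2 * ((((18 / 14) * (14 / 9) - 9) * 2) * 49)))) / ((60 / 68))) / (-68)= 19 / 16464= 0.00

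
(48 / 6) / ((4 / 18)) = 36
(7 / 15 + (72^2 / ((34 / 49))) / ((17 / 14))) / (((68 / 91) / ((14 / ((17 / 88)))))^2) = 20954028430487152 / 362063535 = 57873898.93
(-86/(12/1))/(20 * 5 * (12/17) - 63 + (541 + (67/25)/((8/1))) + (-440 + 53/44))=-804100/12356337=-0.07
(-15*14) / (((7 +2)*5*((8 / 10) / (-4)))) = 23.33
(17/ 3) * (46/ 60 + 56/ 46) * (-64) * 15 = -744736/ 69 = -10793.28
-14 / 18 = -7 / 9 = -0.78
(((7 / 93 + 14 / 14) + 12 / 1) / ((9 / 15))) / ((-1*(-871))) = 6080 / 243009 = 0.03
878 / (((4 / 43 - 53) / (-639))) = 24124806 / 2275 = 10604.31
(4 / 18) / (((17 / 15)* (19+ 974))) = 10 / 50643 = 0.00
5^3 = 125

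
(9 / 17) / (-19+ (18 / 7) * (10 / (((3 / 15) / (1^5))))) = 63 / 13039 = 0.00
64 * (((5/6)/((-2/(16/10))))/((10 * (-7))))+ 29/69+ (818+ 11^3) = 1730774/805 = 2150.03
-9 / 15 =-3 / 5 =-0.60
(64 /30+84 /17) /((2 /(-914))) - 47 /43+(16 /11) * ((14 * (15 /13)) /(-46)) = -116654218621 /36063885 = -3234.65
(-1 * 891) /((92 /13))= -11583 /92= -125.90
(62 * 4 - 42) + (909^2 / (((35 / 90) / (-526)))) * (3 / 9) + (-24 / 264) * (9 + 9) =-28685155460 / 77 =-372534486.49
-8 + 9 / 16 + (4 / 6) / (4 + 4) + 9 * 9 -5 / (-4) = 74.90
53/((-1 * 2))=-26.50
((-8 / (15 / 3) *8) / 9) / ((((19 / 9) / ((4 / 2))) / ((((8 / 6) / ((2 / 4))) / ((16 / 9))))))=-192 / 95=-2.02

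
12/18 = 2/3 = 0.67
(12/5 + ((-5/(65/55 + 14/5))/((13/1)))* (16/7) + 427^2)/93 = 18168390353/9266985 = 1960.55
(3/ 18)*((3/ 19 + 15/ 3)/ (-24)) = -49/ 1368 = -0.04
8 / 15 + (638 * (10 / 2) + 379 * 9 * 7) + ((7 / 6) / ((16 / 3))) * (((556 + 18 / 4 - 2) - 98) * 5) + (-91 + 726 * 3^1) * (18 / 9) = 30475397 / 960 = 31745.21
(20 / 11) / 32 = 5 / 88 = 0.06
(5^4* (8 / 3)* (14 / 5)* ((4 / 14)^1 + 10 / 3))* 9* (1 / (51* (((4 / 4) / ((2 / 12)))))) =76000 / 153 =496.73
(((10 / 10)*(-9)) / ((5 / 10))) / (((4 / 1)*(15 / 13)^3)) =-2197 / 750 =-2.93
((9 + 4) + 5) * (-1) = -18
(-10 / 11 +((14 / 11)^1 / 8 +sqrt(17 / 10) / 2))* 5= -15 / 4 +sqrt(170) / 4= -0.49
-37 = -37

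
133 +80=213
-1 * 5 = -5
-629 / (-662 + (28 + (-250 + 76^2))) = -629 / 4892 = -0.13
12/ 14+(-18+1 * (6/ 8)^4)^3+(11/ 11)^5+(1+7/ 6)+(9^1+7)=-1941222515515/ 352321536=-5509.80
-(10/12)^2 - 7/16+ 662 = 95165/144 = 660.87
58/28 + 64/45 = 3.49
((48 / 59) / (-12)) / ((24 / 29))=-29 / 354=-0.08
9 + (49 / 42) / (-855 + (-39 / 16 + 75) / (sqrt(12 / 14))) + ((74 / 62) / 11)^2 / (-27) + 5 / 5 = 143828897464031 / 14385496585977 - 2408*sqrt(42) / 123713217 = 10.00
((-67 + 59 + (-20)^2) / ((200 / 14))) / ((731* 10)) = 343 / 91375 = 0.00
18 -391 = -373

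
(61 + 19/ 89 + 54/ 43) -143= -308191/ 3827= -80.53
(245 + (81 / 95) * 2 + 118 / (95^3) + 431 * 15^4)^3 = 6547177240568468042151265330841126925632 / 630249409724609375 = 10388232245119102630781.94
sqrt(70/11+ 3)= sqrt(1133)/11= 3.06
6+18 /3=12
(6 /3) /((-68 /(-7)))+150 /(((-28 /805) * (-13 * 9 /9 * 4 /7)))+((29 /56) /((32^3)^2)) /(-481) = 21964248085974687 /37821482008576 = 580.73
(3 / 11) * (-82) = -246 / 11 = -22.36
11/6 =1.83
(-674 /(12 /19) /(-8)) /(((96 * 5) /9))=6403 /2560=2.50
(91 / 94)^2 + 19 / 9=242413 / 79524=3.05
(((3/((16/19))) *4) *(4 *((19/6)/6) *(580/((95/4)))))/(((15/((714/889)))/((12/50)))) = 149872/15875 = 9.44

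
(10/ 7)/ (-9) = -10/ 63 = -0.16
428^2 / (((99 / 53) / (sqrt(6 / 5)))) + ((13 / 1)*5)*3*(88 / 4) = 111718.33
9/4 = 2.25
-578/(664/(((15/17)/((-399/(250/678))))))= 10625/14968884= 0.00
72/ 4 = 18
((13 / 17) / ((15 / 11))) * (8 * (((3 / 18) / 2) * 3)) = 286 / 255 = 1.12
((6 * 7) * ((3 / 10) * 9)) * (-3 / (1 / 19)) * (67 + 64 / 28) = -447849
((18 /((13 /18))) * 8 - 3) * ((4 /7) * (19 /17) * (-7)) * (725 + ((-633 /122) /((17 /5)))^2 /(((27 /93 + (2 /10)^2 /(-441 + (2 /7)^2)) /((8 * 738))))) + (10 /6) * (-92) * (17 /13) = -73154932331007157413880 /1732375787189541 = -42228096.74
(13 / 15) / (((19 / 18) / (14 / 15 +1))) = 754 / 475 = 1.59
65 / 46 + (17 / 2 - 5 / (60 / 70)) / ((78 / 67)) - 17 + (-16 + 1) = -152291 / 5382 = -28.30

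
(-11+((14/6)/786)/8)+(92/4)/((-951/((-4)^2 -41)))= -62160949/5979888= -10.40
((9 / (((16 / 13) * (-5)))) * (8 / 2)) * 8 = -234 / 5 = -46.80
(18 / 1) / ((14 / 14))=18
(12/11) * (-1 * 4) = -48/11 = -4.36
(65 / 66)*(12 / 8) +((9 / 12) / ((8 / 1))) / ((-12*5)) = 10389 / 7040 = 1.48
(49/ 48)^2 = 2401/ 2304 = 1.04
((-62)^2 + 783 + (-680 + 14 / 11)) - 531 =37590 / 11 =3417.27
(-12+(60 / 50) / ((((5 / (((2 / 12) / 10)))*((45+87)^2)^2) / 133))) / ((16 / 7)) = -6375511295069 / 1214383104000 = -5.25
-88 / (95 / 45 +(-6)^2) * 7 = -792 / 49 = -16.16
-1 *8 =-8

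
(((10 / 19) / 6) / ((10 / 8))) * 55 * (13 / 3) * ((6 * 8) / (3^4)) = 45760 / 4617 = 9.91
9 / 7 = 1.29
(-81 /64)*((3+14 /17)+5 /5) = -3321 /544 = -6.10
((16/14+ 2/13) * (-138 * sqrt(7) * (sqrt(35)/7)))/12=-1357 * sqrt(5)/91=-33.34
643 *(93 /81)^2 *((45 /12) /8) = 3089615 /7776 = 397.33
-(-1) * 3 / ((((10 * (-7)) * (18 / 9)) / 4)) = -0.09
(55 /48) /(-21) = -55 /1008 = -0.05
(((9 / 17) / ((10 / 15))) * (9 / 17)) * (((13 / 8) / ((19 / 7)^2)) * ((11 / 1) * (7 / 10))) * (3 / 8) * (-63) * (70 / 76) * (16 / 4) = -15768713961 / 253728128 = -62.15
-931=-931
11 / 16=0.69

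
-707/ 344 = -2.06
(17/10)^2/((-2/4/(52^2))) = -390728/25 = -15629.12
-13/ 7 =-1.86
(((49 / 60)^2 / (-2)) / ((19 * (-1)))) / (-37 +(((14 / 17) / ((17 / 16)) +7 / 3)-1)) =-693889 / 1379445600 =-0.00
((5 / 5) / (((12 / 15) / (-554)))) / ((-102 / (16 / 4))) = 1385 / 51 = 27.16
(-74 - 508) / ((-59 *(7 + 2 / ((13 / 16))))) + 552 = 553.04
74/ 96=0.77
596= 596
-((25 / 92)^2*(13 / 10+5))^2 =-62015625 / 286557184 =-0.22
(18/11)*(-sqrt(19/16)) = -9*sqrt(19)/22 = -1.78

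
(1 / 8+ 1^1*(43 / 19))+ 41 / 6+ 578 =267773 / 456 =587.22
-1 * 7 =-7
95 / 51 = 1.86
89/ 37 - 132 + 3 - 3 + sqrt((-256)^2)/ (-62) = -153381/ 1147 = -133.72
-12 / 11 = -1.09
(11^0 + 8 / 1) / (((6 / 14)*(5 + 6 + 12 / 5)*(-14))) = -15 / 134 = -0.11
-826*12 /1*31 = -307272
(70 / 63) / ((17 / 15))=50 / 51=0.98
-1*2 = -2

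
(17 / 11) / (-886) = -17 / 9746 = -0.00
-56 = -56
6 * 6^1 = 36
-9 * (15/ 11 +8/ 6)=-24.27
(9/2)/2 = 9/4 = 2.25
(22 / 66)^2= 1 / 9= 0.11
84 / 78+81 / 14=1249 / 182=6.86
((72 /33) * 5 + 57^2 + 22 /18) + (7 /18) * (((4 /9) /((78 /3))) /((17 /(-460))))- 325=578121133 /196911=2935.95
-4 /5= -0.80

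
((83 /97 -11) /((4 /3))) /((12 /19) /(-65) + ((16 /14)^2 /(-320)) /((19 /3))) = 783510 /1067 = 734.31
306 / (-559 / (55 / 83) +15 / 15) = -495 / 1363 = -0.36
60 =60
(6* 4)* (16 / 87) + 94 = 2854 / 29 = 98.41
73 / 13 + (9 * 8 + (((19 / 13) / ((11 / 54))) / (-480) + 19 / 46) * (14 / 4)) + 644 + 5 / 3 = 88004579 / 121440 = 724.68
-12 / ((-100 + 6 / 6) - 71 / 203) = 609 / 5042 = 0.12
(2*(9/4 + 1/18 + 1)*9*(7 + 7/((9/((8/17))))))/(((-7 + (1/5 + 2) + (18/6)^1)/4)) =-78890/81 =-973.95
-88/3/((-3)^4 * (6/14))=-616/729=-0.84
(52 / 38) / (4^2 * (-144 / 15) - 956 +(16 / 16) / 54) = -7020 / 5692153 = -0.00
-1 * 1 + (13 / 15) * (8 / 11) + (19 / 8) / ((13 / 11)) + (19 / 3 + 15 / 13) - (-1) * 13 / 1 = 126567 / 5720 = 22.13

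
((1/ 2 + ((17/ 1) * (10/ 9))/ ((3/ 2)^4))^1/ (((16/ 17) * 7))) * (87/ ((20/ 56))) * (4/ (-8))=-3041317/ 38880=-78.22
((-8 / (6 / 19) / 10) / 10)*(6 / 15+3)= -323 / 375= -0.86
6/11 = 0.55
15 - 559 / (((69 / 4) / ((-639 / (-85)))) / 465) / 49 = -44005539 / 19159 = -2296.86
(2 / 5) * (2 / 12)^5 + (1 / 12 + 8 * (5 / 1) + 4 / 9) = 787861 / 19440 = 40.53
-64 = -64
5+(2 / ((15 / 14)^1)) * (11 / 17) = 6.21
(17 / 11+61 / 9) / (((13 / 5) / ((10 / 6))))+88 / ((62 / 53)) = 9642452 / 119691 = 80.56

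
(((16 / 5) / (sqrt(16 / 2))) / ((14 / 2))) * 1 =4 * sqrt(2) / 35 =0.16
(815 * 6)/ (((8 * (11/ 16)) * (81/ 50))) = 163000/ 297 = 548.82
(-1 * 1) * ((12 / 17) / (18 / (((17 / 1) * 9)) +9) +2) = -322 / 155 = -2.08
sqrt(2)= 1.41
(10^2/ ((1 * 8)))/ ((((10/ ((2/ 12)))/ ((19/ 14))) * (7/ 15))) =475/ 784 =0.61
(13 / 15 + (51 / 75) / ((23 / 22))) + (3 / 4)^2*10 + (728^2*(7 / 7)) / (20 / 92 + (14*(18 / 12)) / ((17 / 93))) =716030826611 / 155263800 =4611.70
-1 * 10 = -10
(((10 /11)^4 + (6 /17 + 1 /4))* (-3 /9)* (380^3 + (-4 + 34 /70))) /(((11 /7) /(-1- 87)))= 1317174096.73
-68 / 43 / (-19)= 68 / 817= 0.08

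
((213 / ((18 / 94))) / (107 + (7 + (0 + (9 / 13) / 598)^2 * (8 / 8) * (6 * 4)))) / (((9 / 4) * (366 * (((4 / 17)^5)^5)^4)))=3288732153432175764297239292857672193708936403213522459785205281527574773627038054708212936050697723621055962093856378468855891058009 / 402225059672407297138245503091467934663552164004693331291236955374747648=8176348226812839009726970000000000000000000000000000000000000.00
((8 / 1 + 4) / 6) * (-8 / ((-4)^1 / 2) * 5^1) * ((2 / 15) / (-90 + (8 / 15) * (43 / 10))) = -200 / 3289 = -0.06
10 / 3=3.33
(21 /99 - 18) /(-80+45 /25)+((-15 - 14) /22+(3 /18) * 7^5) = 36129380 /12903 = 2800.08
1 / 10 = 0.10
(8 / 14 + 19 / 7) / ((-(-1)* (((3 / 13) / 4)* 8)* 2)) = 299 / 84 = 3.56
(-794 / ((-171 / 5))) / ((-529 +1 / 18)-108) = -1588 / 43567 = -0.04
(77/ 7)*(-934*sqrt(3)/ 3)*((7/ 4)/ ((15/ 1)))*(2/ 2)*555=-1330483*sqrt(3)/ 6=-384077.36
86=86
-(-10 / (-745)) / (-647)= 0.00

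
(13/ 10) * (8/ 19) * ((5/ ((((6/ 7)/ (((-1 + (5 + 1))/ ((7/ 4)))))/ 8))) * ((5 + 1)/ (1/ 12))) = 99840/ 19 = 5254.74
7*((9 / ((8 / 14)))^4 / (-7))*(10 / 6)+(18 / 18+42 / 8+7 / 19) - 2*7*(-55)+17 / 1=-494983605 / 4864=-101764.72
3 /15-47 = -234 /5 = -46.80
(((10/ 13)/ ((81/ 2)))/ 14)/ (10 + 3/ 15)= 50/ 375921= 0.00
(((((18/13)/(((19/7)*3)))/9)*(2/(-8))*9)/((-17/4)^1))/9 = 14/12597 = 0.00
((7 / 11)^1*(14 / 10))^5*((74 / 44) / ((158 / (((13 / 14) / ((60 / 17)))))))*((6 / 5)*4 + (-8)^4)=76883346554287 / 11927839687500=6.45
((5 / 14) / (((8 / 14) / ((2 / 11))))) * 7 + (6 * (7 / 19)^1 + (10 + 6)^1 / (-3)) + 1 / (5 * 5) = -2.29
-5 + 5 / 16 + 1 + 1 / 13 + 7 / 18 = -6031 / 1872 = -3.22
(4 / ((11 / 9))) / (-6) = -6 / 11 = -0.55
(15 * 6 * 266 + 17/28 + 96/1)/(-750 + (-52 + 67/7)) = -673025/22188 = -30.33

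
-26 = -26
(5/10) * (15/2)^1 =15/4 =3.75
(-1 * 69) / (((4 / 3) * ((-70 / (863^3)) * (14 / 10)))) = 133046278929 / 392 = 339403772.78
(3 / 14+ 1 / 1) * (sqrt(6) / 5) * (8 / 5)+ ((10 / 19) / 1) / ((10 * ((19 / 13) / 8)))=104 / 361+ 68 * sqrt(6) / 175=1.24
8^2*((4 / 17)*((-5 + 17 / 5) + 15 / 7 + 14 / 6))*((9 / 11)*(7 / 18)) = 38656 / 2805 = 13.78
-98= -98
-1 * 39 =-39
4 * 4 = 16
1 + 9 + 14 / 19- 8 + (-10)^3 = -18948 / 19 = -997.26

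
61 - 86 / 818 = 24906 / 409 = 60.89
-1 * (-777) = 777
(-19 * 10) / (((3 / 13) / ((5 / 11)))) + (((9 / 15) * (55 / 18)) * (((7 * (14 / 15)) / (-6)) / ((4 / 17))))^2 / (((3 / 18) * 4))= -2277553741 / 8553600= -266.27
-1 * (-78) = 78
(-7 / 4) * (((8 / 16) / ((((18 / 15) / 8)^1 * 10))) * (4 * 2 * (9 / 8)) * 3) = -63 / 4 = -15.75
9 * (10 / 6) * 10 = 150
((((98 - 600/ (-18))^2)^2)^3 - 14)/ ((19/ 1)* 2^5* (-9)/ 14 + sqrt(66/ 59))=-878513220603682907214119890526332912/ 13039578979335 - 342863099031321384394449109817369* sqrt(3894)/ 117356210814015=-67555131911330159831395.79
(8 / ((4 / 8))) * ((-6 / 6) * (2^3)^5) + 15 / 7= -3670001 / 7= -524285.86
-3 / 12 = -1 / 4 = -0.25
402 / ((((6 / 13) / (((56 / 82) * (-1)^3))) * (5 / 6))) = -146328 / 205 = -713.80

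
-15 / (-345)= 1 / 23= 0.04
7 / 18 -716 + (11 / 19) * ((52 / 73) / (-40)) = -44665511 / 62415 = -715.62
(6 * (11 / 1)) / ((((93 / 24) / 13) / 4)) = 27456 / 31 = 885.68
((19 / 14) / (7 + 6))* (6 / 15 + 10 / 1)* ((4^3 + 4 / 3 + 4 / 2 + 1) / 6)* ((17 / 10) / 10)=13243 / 6300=2.10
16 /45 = 0.36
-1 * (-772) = 772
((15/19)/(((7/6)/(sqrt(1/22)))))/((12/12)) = 45 * sqrt(22)/1463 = 0.14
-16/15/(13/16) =-256/195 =-1.31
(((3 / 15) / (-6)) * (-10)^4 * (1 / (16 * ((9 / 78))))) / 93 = -1625 / 837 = -1.94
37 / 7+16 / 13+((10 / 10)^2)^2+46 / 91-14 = -544 / 91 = -5.98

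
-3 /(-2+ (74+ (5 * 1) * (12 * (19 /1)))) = -0.00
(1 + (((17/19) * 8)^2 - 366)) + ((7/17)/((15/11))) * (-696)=-16076769/30685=-523.93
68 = 68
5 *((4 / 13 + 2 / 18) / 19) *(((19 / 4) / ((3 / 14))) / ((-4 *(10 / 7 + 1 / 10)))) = -60025 / 150228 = -0.40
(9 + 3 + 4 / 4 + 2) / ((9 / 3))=5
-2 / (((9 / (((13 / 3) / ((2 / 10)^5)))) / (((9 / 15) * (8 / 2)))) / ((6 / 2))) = -65000 / 3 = -21666.67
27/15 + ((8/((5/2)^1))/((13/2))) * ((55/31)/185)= 134551/74555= 1.80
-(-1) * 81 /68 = 81 /68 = 1.19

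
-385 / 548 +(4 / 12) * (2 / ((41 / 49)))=6349 / 67404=0.09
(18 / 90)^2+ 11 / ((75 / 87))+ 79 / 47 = 14.48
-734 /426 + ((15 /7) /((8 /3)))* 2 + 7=41057 /5964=6.88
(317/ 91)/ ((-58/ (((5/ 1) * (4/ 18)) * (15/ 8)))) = -7925/ 63336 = -0.13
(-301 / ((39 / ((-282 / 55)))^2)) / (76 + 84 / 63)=-0.07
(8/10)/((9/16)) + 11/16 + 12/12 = 2239/720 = 3.11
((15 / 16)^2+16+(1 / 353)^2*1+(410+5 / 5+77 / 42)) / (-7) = -41123338339 / 669897984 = -61.39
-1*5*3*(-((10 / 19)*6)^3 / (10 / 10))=3240000 / 6859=472.37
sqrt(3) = 1.73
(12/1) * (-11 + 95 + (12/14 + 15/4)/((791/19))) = 5588649/5537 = 1009.33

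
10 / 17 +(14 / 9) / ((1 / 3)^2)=248 / 17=14.59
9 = 9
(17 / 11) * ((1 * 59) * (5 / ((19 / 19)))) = 5015 / 11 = 455.91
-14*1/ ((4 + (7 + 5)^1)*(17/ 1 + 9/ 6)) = -7/ 148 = -0.05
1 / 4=0.25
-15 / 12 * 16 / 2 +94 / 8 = 7 / 4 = 1.75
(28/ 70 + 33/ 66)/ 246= 3/ 820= 0.00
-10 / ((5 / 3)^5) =-486 / 625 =-0.78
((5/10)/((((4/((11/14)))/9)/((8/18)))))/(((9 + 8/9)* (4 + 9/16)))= 396/45479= 0.01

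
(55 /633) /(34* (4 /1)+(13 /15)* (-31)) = 275 /345407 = 0.00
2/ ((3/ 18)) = 12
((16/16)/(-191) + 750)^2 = 20520276001/36481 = 562492.15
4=4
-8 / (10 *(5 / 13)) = -2.08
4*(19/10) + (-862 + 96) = -3792/5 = -758.40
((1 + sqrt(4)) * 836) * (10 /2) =12540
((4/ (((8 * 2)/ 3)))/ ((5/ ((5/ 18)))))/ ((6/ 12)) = 1/ 12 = 0.08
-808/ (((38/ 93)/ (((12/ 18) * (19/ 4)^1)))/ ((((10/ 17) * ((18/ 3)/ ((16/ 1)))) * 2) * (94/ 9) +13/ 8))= -7962133/ 204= -39030.06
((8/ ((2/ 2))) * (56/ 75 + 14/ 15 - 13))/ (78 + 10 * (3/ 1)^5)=-566/ 15675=-0.04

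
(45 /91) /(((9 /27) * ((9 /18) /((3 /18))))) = 45 /91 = 0.49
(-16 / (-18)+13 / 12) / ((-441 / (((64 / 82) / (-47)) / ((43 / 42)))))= 1136 / 15660729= 0.00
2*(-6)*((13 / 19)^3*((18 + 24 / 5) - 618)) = 78459264 / 34295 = 2287.78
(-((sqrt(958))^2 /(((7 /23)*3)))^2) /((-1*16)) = 121374289 /1764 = 68806.29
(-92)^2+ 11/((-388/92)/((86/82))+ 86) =686246607/81077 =8464.13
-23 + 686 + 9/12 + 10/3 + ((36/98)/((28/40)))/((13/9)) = 667.45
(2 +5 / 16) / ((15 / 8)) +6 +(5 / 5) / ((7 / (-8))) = 1279 / 210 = 6.09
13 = 13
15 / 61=0.25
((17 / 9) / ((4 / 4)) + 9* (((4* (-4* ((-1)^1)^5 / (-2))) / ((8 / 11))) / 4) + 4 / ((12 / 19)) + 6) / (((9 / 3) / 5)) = -1895 / 108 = -17.55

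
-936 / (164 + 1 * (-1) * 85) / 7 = -936 / 553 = -1.69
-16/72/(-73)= 2/657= 0.00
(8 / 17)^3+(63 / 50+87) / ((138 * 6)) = 14292623 / 67799400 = 0.21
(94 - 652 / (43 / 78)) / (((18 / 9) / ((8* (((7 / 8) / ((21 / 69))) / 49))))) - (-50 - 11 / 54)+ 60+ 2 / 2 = -16418959 / 113778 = -144.31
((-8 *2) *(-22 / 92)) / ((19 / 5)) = 440 / 437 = 1.01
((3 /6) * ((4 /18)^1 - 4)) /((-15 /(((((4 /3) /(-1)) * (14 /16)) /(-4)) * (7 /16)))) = 833 /51840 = 0.02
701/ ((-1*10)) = -701/ 10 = -70.10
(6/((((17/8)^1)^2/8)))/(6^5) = 32/23409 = 0.00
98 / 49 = 2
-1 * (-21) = 21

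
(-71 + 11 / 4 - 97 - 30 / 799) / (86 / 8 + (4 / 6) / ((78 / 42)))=-14.88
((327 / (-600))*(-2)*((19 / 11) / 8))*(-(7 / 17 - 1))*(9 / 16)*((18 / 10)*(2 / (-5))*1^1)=-167751 / 2992000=-0.06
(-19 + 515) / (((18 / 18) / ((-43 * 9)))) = -191952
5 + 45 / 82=5.55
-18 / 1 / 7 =-18 / 7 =-2.57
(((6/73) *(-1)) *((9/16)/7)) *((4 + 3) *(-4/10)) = 27/1460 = 0.02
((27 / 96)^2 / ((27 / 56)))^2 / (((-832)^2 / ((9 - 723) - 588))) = -287091 / 5670699008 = -0.00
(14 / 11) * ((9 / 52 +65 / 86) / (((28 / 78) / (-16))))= -24924 / 473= -52.69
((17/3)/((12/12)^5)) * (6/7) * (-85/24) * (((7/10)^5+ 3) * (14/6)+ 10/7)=-5353303927/35280000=-151.74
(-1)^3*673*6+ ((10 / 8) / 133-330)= -2323771 / 532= -4367.99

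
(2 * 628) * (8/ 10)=5024/ 5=1004.80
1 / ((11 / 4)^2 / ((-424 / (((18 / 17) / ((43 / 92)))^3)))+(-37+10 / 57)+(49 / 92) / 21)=-36188403893804 / 1339208365854251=-0.03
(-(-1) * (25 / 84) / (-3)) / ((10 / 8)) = -5 / 63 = -0.08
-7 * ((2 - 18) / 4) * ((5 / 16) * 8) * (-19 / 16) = -665 / 8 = -83.12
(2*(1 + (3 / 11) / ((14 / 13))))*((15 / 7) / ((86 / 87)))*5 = 1259325 / 46354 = 27.17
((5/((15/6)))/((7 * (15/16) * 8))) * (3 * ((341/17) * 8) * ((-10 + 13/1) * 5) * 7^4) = 11228448/17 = 660496.94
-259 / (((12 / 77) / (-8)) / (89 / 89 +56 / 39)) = 3789170 / 117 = 32386.07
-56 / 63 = -8 / 9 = -0.89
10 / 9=1.11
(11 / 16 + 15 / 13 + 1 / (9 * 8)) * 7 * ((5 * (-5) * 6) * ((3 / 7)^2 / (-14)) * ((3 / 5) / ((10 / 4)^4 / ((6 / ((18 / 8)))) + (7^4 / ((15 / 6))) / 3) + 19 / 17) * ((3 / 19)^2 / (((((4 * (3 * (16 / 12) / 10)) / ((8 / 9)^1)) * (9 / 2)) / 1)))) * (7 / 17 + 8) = 362822403625 / 489834670584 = 0.74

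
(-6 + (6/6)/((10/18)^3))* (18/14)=-27/125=-0.22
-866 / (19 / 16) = -13856 / 19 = -729.26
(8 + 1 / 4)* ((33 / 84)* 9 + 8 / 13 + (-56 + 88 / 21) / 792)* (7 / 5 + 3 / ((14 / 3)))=971729 / 14112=68.86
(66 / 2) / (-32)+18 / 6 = 63 / 32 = 1.97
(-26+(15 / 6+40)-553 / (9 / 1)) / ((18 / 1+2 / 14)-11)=-5663 / 900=-6.29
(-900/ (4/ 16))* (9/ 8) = -4050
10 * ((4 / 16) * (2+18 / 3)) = 20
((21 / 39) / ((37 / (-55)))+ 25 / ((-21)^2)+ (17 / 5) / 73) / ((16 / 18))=-53976343 / 68821480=-0.78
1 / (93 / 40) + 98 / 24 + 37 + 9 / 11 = 173221 / 4092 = 42.33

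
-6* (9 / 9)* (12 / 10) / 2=-18 / 5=-3.60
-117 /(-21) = 39 /7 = 5.57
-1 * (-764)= 764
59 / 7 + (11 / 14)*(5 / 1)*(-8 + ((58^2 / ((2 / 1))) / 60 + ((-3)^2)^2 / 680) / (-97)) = -13375213 / 554064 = -24.14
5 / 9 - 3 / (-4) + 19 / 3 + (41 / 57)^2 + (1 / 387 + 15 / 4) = 3327503 / 279414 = 11.91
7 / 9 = 0.78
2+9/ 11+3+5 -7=42/ 11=3.82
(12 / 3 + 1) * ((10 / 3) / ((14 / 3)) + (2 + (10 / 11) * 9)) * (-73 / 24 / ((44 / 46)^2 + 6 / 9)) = -32399663 / 309232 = -104.77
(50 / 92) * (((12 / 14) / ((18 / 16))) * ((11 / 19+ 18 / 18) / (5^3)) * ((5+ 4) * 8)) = 1152 / 3059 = 0.38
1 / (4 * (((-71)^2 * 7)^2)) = 1 / 4980689476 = 0.00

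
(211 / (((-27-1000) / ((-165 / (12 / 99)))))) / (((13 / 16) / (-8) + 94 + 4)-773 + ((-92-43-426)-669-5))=-36764640 / 251094311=-0.15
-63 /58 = -1.09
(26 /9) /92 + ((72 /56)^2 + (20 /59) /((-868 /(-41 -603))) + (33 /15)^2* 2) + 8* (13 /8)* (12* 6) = 878987106323 /927577350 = 947.62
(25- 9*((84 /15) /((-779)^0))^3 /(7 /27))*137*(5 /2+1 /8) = -2183421471 /1000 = -2183421.47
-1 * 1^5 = -1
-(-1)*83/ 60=83/ 60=1.38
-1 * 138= -138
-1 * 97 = -97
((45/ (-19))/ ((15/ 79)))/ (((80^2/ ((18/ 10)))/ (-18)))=19197/ 304000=0.06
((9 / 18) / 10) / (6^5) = 1 / 155520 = 0.00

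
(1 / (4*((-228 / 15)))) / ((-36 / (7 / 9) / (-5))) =-175 / 98496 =-0.00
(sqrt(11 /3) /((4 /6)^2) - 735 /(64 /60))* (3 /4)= -513.57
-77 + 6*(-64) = -461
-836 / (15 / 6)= -1672 / 5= -334.40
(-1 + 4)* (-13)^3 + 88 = -6503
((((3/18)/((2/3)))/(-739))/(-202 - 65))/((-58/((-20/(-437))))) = -5/5001095298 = -0.00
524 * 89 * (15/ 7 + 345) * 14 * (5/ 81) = 13990800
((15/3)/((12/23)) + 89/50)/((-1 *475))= -3409/142500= -0.02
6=6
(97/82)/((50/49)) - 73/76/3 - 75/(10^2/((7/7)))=20821/233700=0.09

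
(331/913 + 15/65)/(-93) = -7042/1103817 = -0.01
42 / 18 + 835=837.33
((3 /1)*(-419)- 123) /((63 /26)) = -11960 /21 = -569.52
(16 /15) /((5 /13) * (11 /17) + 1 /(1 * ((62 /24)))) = 109616 /65355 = 1.68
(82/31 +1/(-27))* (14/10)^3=748769/104625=7.16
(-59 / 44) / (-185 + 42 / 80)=590 / 81169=0.01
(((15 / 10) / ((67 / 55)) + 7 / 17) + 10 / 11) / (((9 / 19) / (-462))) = -8505749 / 3417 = -2489.24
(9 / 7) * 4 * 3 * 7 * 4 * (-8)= -3456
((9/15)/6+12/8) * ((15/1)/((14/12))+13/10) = 3964/175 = 22.65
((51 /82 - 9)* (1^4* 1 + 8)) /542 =-6183 /44444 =-0.14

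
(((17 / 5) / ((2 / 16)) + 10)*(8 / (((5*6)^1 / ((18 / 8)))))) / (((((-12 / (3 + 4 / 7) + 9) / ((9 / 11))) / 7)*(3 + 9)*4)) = 1953 / 4136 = 0.47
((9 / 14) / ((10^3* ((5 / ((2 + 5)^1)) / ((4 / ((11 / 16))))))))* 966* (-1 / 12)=-0.42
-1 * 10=-10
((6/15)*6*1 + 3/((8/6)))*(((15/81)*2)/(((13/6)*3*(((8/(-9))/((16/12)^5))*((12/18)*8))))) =-248/1053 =-0.24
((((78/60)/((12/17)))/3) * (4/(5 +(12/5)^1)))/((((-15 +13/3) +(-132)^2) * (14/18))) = 663/27060320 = 0.00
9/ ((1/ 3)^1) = 27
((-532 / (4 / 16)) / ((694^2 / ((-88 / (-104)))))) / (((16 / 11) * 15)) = -16093 / 93919020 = -0.00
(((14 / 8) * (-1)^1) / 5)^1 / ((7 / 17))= -17 / 20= -0.85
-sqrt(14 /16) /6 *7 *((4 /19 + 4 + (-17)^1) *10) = 2835 *sqrt(14) /76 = 139.57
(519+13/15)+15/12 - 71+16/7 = 190009/420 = 452.40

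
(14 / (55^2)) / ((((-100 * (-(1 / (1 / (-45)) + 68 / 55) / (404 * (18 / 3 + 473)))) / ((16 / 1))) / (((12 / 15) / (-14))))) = 3096256 / 16548125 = 0.19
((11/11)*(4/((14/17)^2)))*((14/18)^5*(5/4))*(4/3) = 495635/177147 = 2.80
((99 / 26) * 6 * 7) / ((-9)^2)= 77 / 39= 1.97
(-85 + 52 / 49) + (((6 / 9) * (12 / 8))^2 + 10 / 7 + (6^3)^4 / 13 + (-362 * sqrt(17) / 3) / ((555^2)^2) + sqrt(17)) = 284638201513 * sqrt(17) / 284638201875 + 106662282542 / 637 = 167444717.69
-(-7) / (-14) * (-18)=9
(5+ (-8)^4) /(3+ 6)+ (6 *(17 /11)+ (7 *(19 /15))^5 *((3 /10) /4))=509556379823 /111375000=4575.14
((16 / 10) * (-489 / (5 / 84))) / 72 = -4564 / 25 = -182.56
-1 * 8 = -8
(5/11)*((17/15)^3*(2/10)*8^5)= 160989184/37125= 4336.41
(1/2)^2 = 0.25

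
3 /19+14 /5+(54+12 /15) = 5487 /95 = 57.76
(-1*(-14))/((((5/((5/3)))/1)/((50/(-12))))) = -175/9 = -19.44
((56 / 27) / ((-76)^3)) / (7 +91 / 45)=-5 / 9547728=-0.00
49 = 49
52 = 52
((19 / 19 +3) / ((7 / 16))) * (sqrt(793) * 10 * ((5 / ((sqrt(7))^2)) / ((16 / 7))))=200 * sqrt(793) / 7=804.58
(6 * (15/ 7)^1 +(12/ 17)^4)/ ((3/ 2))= 5108028/ 584647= 8.74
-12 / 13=-0.92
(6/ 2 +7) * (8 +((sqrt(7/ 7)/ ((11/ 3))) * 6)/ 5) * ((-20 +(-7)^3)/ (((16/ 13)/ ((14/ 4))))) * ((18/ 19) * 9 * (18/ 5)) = -501323823/ 190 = -2638546.44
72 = 72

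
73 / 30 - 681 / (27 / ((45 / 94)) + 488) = 1.18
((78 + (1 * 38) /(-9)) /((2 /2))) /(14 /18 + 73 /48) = 10624 /331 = 32.10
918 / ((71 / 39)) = 35802 / 71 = 504.25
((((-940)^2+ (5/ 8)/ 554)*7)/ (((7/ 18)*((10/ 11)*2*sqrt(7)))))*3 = 232617243177*sqrt(7)/ 62048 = 9918891.44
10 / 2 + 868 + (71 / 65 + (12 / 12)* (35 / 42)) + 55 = 362671 / 390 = 929.93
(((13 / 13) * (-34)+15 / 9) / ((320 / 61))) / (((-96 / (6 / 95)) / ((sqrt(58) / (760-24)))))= 5917 * sqrt(58) / 1073971200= 0.00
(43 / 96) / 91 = 43 / 8736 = 0.00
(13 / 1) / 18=13 / 18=0.72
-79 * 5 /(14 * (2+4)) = -395 /84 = -4.70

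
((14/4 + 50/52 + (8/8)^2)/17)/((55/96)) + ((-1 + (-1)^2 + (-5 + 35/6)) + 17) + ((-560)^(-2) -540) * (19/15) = -2537161916337/3811808000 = -665.61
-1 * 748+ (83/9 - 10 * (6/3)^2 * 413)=-155329/9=-17258.78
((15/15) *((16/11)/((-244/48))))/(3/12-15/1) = 768/39589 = 0.02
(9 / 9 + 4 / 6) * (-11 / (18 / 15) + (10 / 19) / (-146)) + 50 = 866725 / 24966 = 34.72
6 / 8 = 3 / 4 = 0.75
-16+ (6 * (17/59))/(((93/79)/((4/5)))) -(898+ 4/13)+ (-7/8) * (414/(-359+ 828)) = -29118099059/31861180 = -913.91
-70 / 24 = -35 / 12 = -2.92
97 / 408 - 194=-79055 / 408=-193.76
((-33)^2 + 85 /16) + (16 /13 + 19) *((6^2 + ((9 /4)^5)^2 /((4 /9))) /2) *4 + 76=305353.18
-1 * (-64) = 64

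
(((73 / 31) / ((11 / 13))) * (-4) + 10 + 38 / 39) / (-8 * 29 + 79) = 2096 / 2034747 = 0.00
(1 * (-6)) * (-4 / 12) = 2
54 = 54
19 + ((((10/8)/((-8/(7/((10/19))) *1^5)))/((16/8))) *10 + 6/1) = 935/64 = 14.61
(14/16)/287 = 0.00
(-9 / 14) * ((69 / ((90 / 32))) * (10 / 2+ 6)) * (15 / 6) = -3036 / 7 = -433.71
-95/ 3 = -31.67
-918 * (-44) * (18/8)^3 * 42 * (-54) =-2086968807/2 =-1043484403.50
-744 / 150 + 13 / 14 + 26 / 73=-93903 / 25550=-3.68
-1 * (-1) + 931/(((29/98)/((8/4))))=182505/29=6293.28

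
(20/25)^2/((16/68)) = 68/25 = 2.72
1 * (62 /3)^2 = 3844 /9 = 427.11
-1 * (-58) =58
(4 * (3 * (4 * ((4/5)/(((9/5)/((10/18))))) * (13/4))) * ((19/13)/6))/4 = 190/81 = 2.35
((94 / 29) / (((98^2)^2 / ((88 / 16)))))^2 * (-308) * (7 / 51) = -2940179 / 1861738612324253376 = -0.00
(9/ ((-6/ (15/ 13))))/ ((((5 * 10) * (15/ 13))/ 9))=-27/ 100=-0.27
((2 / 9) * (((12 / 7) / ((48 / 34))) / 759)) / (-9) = -17 / 430353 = -0.00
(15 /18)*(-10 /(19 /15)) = -125 /19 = -6.58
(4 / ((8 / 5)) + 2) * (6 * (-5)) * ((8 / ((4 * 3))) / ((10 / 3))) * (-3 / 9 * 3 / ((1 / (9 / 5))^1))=243 / 5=48.60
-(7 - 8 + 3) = -2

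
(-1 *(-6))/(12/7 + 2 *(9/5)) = 35/31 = 1.13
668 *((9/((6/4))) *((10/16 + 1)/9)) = 2171/3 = 723.67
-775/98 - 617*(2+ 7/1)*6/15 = -1092263/490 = -2229.11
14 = 14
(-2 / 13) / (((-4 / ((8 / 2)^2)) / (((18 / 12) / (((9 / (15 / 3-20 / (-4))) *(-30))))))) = -4 / 117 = -0.03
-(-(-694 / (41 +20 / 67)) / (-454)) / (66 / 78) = 302237 / 6909199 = 0.04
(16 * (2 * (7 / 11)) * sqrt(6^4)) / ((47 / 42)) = 338688 / 517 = 655.10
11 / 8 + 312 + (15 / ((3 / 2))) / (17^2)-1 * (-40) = 817083 / 2312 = 353.41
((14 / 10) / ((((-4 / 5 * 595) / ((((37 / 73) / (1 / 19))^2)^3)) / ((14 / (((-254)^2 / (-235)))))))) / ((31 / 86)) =1707639938748705191363 / 5145353403098612348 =331.88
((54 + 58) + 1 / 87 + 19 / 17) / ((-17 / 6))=-334636 / 8381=-39.93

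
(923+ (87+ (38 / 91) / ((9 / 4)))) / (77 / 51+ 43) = 7032407 / 309855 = 22.70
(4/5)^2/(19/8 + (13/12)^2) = 2304/12775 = 0.18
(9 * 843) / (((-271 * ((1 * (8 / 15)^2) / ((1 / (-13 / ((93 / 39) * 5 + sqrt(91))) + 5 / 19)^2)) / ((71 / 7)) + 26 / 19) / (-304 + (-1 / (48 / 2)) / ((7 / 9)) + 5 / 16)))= 894066.00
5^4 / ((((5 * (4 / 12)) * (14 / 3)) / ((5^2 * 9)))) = 253125 / 14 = 18080.36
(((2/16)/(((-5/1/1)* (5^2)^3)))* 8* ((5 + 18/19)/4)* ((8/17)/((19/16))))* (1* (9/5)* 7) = -227808/2397265625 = -0.00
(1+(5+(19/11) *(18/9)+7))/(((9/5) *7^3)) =905/33957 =0.03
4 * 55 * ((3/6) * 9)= 990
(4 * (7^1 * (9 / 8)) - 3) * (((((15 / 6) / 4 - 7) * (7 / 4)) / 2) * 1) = -20349 / 128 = -158.98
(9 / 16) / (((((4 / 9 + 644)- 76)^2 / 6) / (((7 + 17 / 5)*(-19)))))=-540189 / 261734560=-0.00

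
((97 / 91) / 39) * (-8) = -776 / 3549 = -0.22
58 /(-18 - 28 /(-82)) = -3.28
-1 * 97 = -97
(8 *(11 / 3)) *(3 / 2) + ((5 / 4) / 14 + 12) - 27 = 1629 / 56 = 29.09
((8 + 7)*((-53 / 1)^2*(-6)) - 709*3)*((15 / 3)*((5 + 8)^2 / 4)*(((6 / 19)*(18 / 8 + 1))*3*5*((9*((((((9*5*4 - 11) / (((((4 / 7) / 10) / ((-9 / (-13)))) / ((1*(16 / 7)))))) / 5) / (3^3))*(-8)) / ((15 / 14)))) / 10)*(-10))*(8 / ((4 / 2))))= -146790114045120 / 19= -7725795476058.95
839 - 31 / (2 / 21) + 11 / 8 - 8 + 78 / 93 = 125913 / 248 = 507.71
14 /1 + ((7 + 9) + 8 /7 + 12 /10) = 1132 /35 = 32.34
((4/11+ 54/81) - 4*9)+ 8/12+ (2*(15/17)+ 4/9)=-54014/1683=-32.09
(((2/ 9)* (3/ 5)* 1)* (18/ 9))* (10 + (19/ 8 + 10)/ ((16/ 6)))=937/ 240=3.90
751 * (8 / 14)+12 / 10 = 430.34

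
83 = 83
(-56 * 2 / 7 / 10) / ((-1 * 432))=1 / 270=0.00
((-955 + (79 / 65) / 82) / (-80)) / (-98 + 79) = -5090071 / 8101600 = -0.63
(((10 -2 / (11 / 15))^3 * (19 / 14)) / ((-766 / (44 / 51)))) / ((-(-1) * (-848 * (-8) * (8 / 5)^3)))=-296875 / 14029694448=-0.00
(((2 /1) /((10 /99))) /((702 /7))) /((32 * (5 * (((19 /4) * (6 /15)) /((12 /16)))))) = 77 /158080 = 0.00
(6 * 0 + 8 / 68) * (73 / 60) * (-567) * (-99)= 1365903 / 170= 8034.72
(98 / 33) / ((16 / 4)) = 0.74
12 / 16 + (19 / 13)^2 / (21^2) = 225031 / 298116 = 0.75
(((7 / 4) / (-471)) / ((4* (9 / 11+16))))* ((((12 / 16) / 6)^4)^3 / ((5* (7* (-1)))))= 11 / 479029728431308800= 0.00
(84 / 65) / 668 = 21 / 10855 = 0.00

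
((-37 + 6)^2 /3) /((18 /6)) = 961 /9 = 106.78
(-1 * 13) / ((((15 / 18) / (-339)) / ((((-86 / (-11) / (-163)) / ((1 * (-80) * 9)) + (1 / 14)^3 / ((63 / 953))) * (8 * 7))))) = 25404556944 / 15374975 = 1652.33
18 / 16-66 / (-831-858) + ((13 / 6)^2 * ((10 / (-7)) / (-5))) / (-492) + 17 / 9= 26614477 / 8725374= 3.05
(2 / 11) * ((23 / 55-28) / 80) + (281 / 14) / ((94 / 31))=6.56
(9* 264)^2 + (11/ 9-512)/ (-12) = 609705205/ 108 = 5645418.56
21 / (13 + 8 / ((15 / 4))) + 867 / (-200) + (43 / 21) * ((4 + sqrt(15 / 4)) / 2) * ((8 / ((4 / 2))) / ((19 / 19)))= 43 * sqrt(15) / 21 + 12807611 / 953400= 21.36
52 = 52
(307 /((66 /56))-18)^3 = 512384096008 /35937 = 14257842.78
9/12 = 3/4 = 0.75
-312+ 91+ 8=-213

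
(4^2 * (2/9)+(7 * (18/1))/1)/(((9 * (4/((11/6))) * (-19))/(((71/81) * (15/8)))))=-2276615/3989088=-0.57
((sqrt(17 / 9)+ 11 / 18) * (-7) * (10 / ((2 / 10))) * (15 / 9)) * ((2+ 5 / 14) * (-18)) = 15125+ 8250 * sqrt(17) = 49140.62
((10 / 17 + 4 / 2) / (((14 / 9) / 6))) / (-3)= -396 / 119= -3.33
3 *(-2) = -6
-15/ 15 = -1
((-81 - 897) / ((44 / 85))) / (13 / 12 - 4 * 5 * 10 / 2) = 249390 / 13057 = 19.10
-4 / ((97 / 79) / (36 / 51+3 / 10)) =-27018 / 8245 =-3.28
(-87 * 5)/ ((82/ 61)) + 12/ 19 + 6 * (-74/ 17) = -9245829/ 26486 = -349.08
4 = 4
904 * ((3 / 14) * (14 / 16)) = 339 / 2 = 169.50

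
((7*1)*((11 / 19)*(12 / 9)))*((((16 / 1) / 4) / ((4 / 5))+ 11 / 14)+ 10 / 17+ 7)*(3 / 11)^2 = 19098 / 3553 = 5.38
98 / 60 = 49 / 30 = 1.63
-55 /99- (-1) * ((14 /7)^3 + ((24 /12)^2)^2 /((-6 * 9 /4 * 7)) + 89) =96.28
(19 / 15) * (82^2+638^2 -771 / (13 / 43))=101570789 / 195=520875.84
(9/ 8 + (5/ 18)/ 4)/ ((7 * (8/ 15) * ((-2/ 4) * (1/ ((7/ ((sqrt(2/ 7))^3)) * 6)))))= -1505 * sqrt(14)/ 32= -175.97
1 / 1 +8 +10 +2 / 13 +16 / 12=799 / 39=20.49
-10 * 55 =-550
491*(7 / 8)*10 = 17185 / 4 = 4296.25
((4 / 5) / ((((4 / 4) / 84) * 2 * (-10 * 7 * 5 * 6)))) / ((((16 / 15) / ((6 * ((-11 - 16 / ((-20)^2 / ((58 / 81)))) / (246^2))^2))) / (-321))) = 53367629123 / 55619453763000000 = 0.00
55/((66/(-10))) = -25/3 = -8.33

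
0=0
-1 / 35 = -0.03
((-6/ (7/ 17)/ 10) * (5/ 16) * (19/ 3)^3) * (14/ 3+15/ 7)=-16674229/ 21168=-787.71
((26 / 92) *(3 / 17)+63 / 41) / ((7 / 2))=50865 / 112217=0.45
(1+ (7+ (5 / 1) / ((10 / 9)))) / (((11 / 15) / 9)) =3375 / 22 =153.41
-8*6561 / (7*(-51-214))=52488 / 1855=28.30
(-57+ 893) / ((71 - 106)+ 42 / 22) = -2299 / 91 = -25.26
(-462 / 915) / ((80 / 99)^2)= -754677 / 976000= -0.77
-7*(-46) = 322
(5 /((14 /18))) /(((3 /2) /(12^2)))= 4320 /7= 617.14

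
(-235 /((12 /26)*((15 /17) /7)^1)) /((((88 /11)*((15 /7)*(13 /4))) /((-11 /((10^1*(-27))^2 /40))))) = 430661 /984150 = 0.44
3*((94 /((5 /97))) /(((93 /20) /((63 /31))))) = 2297736 /961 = 2390.98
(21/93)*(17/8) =0.48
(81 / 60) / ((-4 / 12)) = -81 / 20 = -4.05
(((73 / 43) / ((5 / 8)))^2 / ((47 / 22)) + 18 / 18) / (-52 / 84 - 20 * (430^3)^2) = -203191947 / 5768126836996093528243475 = -0.00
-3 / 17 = -0.18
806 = 806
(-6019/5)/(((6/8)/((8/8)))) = -24076/15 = -1605.07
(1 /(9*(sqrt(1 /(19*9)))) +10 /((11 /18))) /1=sqrt(19) /3 +180 /11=17.82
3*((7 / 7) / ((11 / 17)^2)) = 867 / 121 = 7.17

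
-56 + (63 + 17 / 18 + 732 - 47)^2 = 181719217 / 324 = 560861.78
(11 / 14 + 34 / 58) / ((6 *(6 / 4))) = 557 / 3654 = 0.15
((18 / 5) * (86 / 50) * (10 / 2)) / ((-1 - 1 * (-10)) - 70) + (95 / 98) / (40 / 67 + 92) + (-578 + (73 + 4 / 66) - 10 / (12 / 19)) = -483314998483 / 927187800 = -521.27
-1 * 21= -21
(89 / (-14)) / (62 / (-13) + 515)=-1157 / 92862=-0.01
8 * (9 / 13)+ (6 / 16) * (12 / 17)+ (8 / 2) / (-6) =6811 / 1326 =5.14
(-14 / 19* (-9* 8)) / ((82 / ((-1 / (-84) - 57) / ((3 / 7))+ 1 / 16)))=-133973 / 1558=-85.99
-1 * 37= -37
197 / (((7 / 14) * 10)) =197 / 5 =39.40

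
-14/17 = -0.82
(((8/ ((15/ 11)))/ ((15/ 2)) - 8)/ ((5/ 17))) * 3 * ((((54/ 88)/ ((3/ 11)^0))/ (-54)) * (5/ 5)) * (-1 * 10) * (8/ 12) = -13804/ 2475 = -5.58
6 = 6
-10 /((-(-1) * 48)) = -5 /24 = -0.21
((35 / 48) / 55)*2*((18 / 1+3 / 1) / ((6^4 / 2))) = 49 / 57024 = 0.00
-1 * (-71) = 71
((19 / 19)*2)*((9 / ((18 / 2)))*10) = 20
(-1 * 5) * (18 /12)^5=-1215 /32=-37.97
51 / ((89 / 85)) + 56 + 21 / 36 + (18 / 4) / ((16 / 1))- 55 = 432091 / 8544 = 50.57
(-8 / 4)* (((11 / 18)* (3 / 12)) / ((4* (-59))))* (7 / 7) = 11 / 8496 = 0.00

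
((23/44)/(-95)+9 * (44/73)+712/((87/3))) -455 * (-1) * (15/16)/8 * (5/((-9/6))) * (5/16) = -57927759971/2265359360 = -25.57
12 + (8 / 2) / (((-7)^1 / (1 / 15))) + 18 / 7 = 218 / 15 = 14.53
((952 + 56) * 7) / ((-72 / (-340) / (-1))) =-33320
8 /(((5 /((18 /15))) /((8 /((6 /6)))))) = 384 /25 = 15.36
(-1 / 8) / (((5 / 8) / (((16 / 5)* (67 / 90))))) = -536 / 1125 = -0.48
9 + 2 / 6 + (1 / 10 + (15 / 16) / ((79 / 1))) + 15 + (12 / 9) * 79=2460601 / 18960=129.78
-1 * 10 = -10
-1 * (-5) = 5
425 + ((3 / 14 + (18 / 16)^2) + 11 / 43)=8220637 / 19264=426.74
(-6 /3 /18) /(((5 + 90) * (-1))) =1 /855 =0.00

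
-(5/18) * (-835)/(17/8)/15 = 3340/459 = 7.28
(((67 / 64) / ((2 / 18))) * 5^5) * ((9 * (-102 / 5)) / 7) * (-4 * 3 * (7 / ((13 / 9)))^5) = 73575966713011875 / 2970344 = 24770183760.87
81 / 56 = 1.45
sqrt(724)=2 * sqrt(181)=26.91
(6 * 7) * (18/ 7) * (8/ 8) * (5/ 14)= 38.57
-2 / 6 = -1 / 3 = -0.33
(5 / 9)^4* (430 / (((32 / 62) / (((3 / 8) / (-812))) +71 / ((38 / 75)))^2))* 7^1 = 2610580525000 / 8698781974442121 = 0.00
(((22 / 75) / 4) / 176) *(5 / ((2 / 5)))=1 / 192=0.01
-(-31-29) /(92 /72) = 1080 /23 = 46.96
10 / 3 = 3.33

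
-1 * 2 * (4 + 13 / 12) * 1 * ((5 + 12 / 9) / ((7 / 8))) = -4636 / 63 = -73.59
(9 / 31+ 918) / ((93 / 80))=789.93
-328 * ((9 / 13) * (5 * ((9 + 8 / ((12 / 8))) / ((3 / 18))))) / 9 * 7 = -987280 / 13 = -75944.62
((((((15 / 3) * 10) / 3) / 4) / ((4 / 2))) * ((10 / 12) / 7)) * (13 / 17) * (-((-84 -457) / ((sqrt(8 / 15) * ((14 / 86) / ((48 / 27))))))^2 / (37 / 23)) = -404522458827500 / 52426521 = -7715988.99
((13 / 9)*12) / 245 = 0.07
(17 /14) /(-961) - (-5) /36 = 33329 /242172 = 0.14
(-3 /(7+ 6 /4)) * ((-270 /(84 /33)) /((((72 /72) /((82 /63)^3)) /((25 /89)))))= 758131000 /32694417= 23.19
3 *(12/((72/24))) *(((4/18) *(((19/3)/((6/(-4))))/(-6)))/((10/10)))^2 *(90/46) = 0.57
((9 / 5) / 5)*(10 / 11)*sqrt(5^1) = 0.73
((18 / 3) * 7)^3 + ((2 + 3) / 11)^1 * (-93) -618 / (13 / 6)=10547751 / 143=73760.50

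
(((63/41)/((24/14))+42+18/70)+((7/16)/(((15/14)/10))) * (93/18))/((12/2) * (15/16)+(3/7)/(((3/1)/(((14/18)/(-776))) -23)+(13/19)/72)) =191733050528819/16785358843995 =11.42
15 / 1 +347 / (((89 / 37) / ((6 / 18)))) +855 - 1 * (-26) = 252071 / 267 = 944.09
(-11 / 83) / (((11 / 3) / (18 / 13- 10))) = 336 / 1079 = 0.31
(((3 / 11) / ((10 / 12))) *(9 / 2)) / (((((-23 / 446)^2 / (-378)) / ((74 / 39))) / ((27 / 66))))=-676035519768 / 4160585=-162485.69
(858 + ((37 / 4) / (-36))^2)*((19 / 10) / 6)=338064283 / 1244160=271.72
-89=-89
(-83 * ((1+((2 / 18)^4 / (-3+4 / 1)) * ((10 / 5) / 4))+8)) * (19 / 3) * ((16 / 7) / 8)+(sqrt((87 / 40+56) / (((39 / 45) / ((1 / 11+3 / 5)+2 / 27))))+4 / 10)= -930935053 / 688905+sqrt(1397990) / 165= -1344.16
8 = 8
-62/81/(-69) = 62/5589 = 0.01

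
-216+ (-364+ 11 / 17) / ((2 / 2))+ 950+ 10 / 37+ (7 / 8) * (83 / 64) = 119818633 / 322048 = 372.05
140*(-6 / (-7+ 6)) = 840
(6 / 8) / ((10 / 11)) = 33 / 40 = 0.82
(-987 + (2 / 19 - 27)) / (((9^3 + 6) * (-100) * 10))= 344 / 249375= 0.00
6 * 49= 294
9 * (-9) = -81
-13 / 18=-0.72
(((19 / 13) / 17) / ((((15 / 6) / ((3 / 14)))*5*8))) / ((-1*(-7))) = 57 / 2165800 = 0.00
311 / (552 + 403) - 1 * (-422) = 422.33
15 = 15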